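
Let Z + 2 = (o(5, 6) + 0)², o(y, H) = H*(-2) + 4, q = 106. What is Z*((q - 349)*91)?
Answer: -1371006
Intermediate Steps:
o(y, H) = 4 - 2*H (o(y, H) = -2*H + 4 = 4 - 2*H)
Z = 62 (Z = -2 + ((4 - 2*6) + 0)² = -2 + ((4 - 12) + 0)² = -2 + (-8 + 0)² = -2 + (-8)² = -2 + 64 = 62)
Z*((q - 349)*91) = 62*((106 - 349)*91) = 62*(-243*91) = 62*(-22113) = -1371006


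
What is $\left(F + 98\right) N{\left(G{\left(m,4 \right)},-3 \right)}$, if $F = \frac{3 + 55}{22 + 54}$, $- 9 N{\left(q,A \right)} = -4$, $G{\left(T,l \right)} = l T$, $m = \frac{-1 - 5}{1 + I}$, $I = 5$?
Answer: $\frac{834}{19} \approx 43.895$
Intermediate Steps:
$m = -1$ ($m = \frac{-1 - 5}{1 + 5} = - \frac{6}{6} = \left(-6\right) \frac{1}{6} = -1$)
$G{\left(T,l \right)} = T l$
$N{\left(q,A \right)} = \frac{4}{9}$ ($N{\left(q,A \right)} = \left(- \frac{1}{9}\right) \left(-4\right) = \frac{4}{9}$)
$F = \frac{29}{38}$ ($F = \frac{58}{76} = 58 \cdot \frac{1}{76} = \frac{29}{38} \approx 0.76316$)
$\left(F + 98\right) N{\left(G{\left(m,4 \right)},-3 \right)} = \left(\frac{29}{38} + 98\right) \frac{4}{9} = \frac{3753}{38} \cdot \frac{4}{9} = \frac{834}{19}$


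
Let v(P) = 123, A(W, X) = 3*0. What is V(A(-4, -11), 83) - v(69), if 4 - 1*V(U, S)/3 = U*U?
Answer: -111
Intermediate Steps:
A(W, X) = 0
V(U, S) = 12 - 3*U**2 (V(U, S) = 12 - 3*U*U = 12 - 3*U**2)
V(A(-4, -11), 83) - v(69) = (12 - 3*0**2) - 1*123 = (12 - 3*0) - 123 = (12 + 0) - 123 = 12 - 123 = -111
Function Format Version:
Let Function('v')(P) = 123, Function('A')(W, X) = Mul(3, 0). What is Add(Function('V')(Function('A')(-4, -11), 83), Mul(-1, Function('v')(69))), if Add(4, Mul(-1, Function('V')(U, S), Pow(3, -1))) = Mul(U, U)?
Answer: -111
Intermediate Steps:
Function('A')(W, X) = 0
Function('V')(U, S) = Add(12, Mul(-3, Pow(U, 2))) (Function('V')(U, S) = Add(12, Mul(-3, Mul(U, U))) = Add(12, Mul(-3, Pow(U, 2))))
Add(Function('V')(Function('A')(-4, -11), 83), Mul(-1, Function('v')(69))) = Add(Add(12, Mul(-3, Pow(0, 2))), Mul(-1, 123)) = Add(Add(12, Mul(-3, 0)), -123) = Add(Add(12, 0), -123) = Add(12, -123) = -111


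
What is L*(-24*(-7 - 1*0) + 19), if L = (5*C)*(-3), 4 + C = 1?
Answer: 8415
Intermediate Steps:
C = -3 (C = -4 + 1 = -3)
L = 45 (L = (5*(-3))*(-3) = -15*(-3) = 45)
L*(-24*(-7 - 1*0) + 19) = 45*(-24*(-7 - 1*0) + 19) = 45*(-24*(-7 + 0) + 19) = 45*(-24*(-7) + 19) = 45*(168 + 19) = 45*187 = 8415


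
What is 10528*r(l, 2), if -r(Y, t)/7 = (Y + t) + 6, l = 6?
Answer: -1031744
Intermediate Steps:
r(Y, t) = -42 - 7*Y - 7*t (r(Y, t) = -7*((Y + t) + 6) = -7*(6 + Y + t) = -42 - 7*Y - 7*t)
10528*r(l, 2) = 10528*(-42 - 7*6 - 7*2) = 10528*(-42 - 42 - 14) = 10528*(-98) = -1031744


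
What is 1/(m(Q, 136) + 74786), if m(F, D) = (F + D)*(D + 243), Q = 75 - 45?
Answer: 1/137700 ≈ 7.2622e-6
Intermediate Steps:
Q = 30
m(F, D) = (243 + D)*(D + F) (m(F, D) = (D + F)*(243 + D) = (243 + D)*(D + F))
1/(m(Q, 136) + 74786) = 1/((136² + 243*136 + 243*30 + 136*30) + 74786) = 1/((18496 + 33048 + 7290 + 4080) + 74786) = 1/(62914 + 74786) = 1/137700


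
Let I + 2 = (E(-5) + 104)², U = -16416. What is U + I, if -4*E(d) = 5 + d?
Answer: -5602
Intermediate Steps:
E(d) = -5/4 - d/4 (E(d) = -(5 + d)/4 = -5/4 - d/4)
I = 10814 (I = -2 + ((-5/4 - ¼*(-5)) + 104)² = -2 + ((-5/4 + 5/4) + 104)² = -2 + (0 + 104)² = -2 + 104² = -2 + 10816 = 10814)
U + I = -16416 + 10814 = -5602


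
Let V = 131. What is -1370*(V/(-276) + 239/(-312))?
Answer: 6098555/3588 ≈ 1699.7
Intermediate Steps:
-1370*(V/(-276) + 239/(-312)) = -1370*(131/(-276) + 239/(-312)) = -1370*(131*(-1/276) + 239*(-1/312)) = -1370*(-131/276 - 239/312) = -1370*(-8903/7176) = 6098555/3588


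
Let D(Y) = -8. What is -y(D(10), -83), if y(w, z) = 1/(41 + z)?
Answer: 1/42 ≈ 0.023810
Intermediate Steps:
-y(D(10), -83) = -1/(41 - 83) = -1/(-42) = -1*(-1/42) = 1/42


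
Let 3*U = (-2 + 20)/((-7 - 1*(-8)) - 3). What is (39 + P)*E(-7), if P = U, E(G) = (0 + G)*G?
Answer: 1764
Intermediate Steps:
E(G) = G² (E(G) = G*G = G²)
U = -3 (U = ((-2 + 20)/((-7 - 1*(-8)) - 3))/3 = (18/((-7 + 8) - 3))/3 = (18/(1 - 3))/3 = (18/(-2))/3 = (18*(-½))/3 = (⅓)*(-9) = -3)
P = -3
(39 + P)*E(-7) = (39 - 3)*(-7)² = 36*49 = 1764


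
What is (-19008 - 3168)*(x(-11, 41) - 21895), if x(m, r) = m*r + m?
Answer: 495788832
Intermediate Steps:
x(m, r) = m + m*r
(-19008 - 3168)*(x(-11, 41) - 21895) = (-19008 - 3168)*(-11*(1 + 41) - 21895) = -22176*(-11*42 - 21895) = -22176*(-462 - 21895) = -22176*(-22357) = 495788832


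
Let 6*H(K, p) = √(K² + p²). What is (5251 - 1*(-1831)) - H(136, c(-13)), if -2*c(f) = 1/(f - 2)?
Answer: 7082 - √16646401/180 ≈ 7059.3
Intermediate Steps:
c(f) = -1/(2*(-2 + f)) (c(f) = -1/(2*(f - 2)) = -1/(2*(-2 + f)))
H(K, p) = √(K² + p²)/6
(5251 - 1*(-1831)) - H(136, c(-13)) = (5251 - 1*(-1831)) - √(136² + (-1/(-4 + 2*(-13)))²)/6 = (5251 + 1831) - √(18496 + (-1/(-4 - 26))²)/6 = 7082 - √(18496 + (-1/(-30))²)/6 = 7082 - √(18496 + (-1*(-1/30))²)/6 = 7082 - √(18496 + (1/30)²)/6 = 7082 - √(18496 + 1/900)/6 = 7082 - √(16646401/900)/6 = 7082 - √16646401/30/6 = 7082 - √16646401/180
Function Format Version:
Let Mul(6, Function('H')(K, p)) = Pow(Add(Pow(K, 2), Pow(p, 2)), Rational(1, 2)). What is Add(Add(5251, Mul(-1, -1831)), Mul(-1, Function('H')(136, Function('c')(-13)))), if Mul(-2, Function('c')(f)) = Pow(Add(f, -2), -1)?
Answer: Add(7082, Mul(Rational(-1, 180), Pow(16646401, Rational(1, 2)))) ≈ 7059.3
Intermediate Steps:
Function('c')(f) = Mul(Rational(-1, 2), Pow(Add(-2, f), -1)) (Function('c')(f) = Mul(Rational(-1, 2), Pow(Add(f, -2), -1)) = Mul(Rational(-1, 2), Pow(Add(-2, f), -1)))
Function('H')(K, p) = Mul(Rational(1, 6), Pow(Add(Pow(K, 2), Pow(p, 2)), Rational(1, 2)))
Add(Add(5251, Mul(-1, -1831)), Mul(-1, Function('H')(136, Function('c')(-13)))) = Add(Add(5251, Mul(-1, -1831)), Mul(-1, Mul(Rational(1, 6), Pow(Add(Pow(136, 2), Pow(Mul(-1, Pow(Add(-4, Mul(2, -13)), -1)), 2)), Rational(1, 2))))) = Add(Add(5251, 1831), Mul(-1, Mul(Rational(1, 6), Pow(Add(18496, Pow(Mul(-1, Pow(Add(-4, -26), -1)), 2)), Rational(1, 2))))) = Add(7082, Mul(-1, Mul(Rational(1, 6), Pow(Add(18496, Pow(Mul(-1, Pow(-30, -1)), 2)), Rational(1, 2))))) = Add(7082, Mul(-1, Mul(Rational(1, 6), Pow(Add(18496, Pow(Mul(-1, Rational(-1, 30)), 2)), Rational(1, 2))))) = Add(7082, Mul(-1, Mul(Rational(1, 6), Pow(Add(18496, Pow(Rational(1, 30), 2)), Rational(1, 2))))) = Add(7082, Mul(-1, Mul(Rational(1, 6), Pow(Add(18496, Rational(1, 900)), Rational(1, 2))))) = Add(7082, Mul(-1, Mul(Rational(1, 6), Pow(Rational(16646401, 900), Rational(1, 2))))) = Add(7082, Mul(-1, Mul(Rational(1, 6), Mul(Rational(1, 30), Pow(16646401, Rational(1, 2)))))) = Add(7082, Mul(-1, Mul(Rational(1, 180), Pow(16646401, Rational(1, 2))))) = Add(7082, Mul(Rational(-1, 180), Pow(16646401, Rational(1, 2))))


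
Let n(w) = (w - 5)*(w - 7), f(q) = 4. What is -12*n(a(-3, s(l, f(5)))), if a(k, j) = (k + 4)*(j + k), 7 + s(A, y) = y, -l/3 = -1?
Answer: -1716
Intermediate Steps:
l = 3 (l = -3*(-1) = 3)
s(A, y) = -7 + y
a(k, j) = (4 + k)*(j + k)
n(w) = (-7 + w)*(-5 + w) (n(w) = (-5 + w)*(-7 + w) = (-7 + w)*(-5 + w))
-12*n(a(-3, s(l, f(5)))) = -12*(35 + ((-3)² + 4*(-7 + 4) + 4*(-3) + (-7 + 4)*(-3))² - 12*((-3)² + 4*(-7 + 4) + 4*(-3) + (-7 + 4)*(-3))) = -12*(35 + (9 + 4*(-3) - 12 - 3*(-3))² - 12*(9 + 4*(-3) - 12 - 3*(-3))) = -12*(35 + (9 - 12 - 12 + 9)² - 12*(9 - 12 - 12 + 9)) = -12*(35 + (-6)² - 12*(-6)) = -12*(35 + 36 + 72) = -12*143 = -1716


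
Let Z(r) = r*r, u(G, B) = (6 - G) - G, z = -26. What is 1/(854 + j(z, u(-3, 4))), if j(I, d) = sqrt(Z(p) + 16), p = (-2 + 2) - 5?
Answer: 854/729275 - sqrt(41)/729275 ≈ 0.0011622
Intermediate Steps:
u(G, B) = 6 - 2*G
p = -5 (p = 0 - 5 = -5)
Z(r) = r**2
j(I, d) = sqrt(41) (j(I, d) = sqrt((-5)**2 + 16) = sqrt(25 + 16) = sqrt(41))
1/(854 + j(z, u(-3, 4))) = 1/(854 + sqrt(41))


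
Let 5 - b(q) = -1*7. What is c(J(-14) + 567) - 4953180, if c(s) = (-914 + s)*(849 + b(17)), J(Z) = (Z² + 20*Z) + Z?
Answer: -5336325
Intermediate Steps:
J(Z) = Z² + 21*Z
b(q) = 12 (b(q) = 5 - (-1)*7 = 5 - 1*(-7) = 5 + 7 = 12)
c(s) = -786954 + 861*s (c(s) = (-914 + s)*(849 + 12) = (-914 + s)*861 = -786954 + 861*s)
c(J(-14) + 567) - 4953180 = (-786954 + 861*(-14*(21 - 14) + 567)) - 4953180 = (-786954 + 861*(-14*7 + 567)) - 4953180 = (-786954 + 861*(-98 + 567)) - 4953180 = (-786954 + 861*469) - 4953180 = (-786954 + 403809) - 4953180 = -383145 - 4953180 = -5336325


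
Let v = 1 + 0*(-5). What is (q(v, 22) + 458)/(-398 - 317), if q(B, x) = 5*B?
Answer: -463/715 ≈ -0.64755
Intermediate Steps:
v = 1 (v = 1 + 0 = 1)
(q(v, 22) + 458)/(-398 - 317) = (5*1 + 458)/(-398 - 317) = (5 + 458)/(-715) = 463*(-1/715) = -463/715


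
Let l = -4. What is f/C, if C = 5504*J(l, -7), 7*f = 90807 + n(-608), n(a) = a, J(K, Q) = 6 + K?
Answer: 90199/77056 ≈ 1.1706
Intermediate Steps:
f = 90199/7 (f = (90807 - 608)/7 = (⅐)*90199 = 90199/7 ≈ 12886.)
C = 11008 (C = 5504*(6 - 4) = 5504*2 = 11008)
f/C = (90199/7)/11008 = (90199/7)*(1/11008) = 90199/77056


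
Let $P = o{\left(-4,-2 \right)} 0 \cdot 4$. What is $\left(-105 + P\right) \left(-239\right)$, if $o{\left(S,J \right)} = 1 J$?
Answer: $25095$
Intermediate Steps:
$o{\left(S,J \right)} = J$
$P = 0$ ($P = \left(-2\right) 0 \cdot 4 = 0 \cdot 4 = 0$)
$\left(-105 + P\right) \left(-239\right) = \left(-105 + 0\right) \left(-239\right) = \left(-105\right) \left(-239\right) = 25095$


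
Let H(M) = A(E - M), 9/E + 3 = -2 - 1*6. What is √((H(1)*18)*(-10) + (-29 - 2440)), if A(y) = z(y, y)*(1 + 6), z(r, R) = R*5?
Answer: √1087251/11 ≈ 94.792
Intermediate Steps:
z(r, R) = 5*R
E = -9/11 (E = 9/(-3 + (-2 - 1*6)) = 9/(-3 + (-2 - 6)) = 9/(-3 - 8) = 9/(-11) = 9*(-1/11) = -9/11 ≈ -0.81818)
A(y) = 35*y (A(y) = (5*y)*(1 + 6) = (5*y)*7 = 35*y)
H(M) = -315/11 - 35*M (H(M) = 35*(-9/11 - M) = -315/11 - 35*M)
√((H(1)*18)*(-10) + (-29 - 2440)) = √(((-315/11 - 35*1)*18)*(-10) + (-29 - 2440)) = √(((-315/11 - 35)*18)*(-10) - 2469) = √(-700/11*18*(-10) - 2469) = √(-12600/11*(-10) - 2469) = √(126000/11 - 2469) = √(98841/11) = √1087251/11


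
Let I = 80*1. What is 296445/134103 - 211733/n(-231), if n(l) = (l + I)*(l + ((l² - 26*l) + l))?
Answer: 888390010658/397599973155 ≈ 2.2344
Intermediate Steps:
I = 80
n(l) = (80 + l)*(l² - 24*l) (n(l) = (l + 80)*(l + ((l² - 26*l) + l)) = (80 + l)*(l + (l² - 25*l)) = (80 + l)*(l² - 24*l))
296445/134103 - 211733/n(-231) = 296445/134103 - 211733*(-1/(231*(-1920 + (-231)² + 56*(-231)))) = 296445*(1/134103) - 211733*(-1/(231*(-1920 + 53361 - 12936))) = 98815/44701 - 211733/((-231*38505)) = 98815/44701 - 211733/(-8894655) = 98815/44701 - 211733*(-1/8894655) = 98815/44701 + 211733/8894655 = 888390010658/397599973155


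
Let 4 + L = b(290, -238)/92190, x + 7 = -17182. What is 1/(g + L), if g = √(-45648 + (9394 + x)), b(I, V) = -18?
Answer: -944378995/12620773494044 - 236083225*I*√53443/12620773494044 ≈ -7.4827e-5 - 0.0043244*I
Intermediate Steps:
x = -17189 (x = -7 - 17182 = -17189)
L = -61463/15365 (L = -4 - 18/92190 = -4 - 18*1/92190 = -4 - 3/15365 = -61463/15365 ≈ -4.0002)
g = I*√53443 (g = √(-45648 + (9394 - 17189)) = √(-45648 - 7795) = √(-53443) = I*√53443 ≈ 231.18*I)
1/(g + L) = 1/(I*√53443 - 61463/15365) = 1/(-61463/15365 + I*√53443)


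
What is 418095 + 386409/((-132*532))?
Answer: 9786638957/23408 ≈ 4.1809e+5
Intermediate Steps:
418095 + 386409/((-132*532)) = 418095 + 386409/(-70224) = 418095 + 386409*(-1/70224) = 418095 - 128803/23408 = 9786638957/23408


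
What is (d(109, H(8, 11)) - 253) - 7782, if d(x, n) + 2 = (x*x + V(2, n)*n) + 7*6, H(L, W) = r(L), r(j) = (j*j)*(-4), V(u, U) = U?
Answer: 69422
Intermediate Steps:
r(j) = -4*j² (r(j) = j²*(-4) = -4*j²)
H(L, W) = -4*L²
d(x, n) = 40 + n² + x² (d(x, n) = -2 + ((x*x + n*n) + 7*6) = -2 + ((x² + n²) + 42) = -2 + ((n² + x²) + 42) = -2 + (42 + n² + x²) = 40 + n² + x²)
(d(109, H(8, 11)) - 253) - 7782 = ((40 + (-4*8²)² + 109²) - 253) - 7782 = ((40 + (-4*64)² + 11881) - 253) - 7782 = ((40 + (-256)² + 11881) - 253) - 7782 = ((40 + 65536 + 11881) - 253) - 7782 = (77457 - 253) - 7782 = 77204 - 7782 = 69422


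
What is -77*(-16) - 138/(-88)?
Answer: 54277/44 ≈ 1233.6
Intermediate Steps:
-77*(-16) - 138/(-88) = 1232 - 138*(-1/88) = 1232 + 69/44 = 54277/44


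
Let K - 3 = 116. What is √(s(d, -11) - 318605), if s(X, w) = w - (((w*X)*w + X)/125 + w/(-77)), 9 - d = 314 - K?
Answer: I*√9752059835/175 ≈ 564.3*I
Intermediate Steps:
K = 119 (K = 3 + 116 = 119)
d = -186 (d = 9 - (314 - 1*119) = 9 - (314 - 119) = 9 - 1*195 = 9 - 195 = -186)
s(X, w) = -X/125 + 78*w/77 - X*w²/125 (s(X, w) = w - (((X*w)*w + X)*(1/125) + w*(-1/77)) = w - ((X*w² + X)*(1/125) - w/77) = w - ((X + X*w²)*(1/125) - w/77) = w - ((X/125 + X*w²/125) - w/77) = w - (-w/77 + X/125 + X*w²/125) = w + (-X/125 + w/77 - X*w²/125) = -X/125 + 78*w/77 - X*w²/125)
√(s(d, -11) - 318605) = √((-1/125*(-186) + (78/77)*(-11) - 1/125*(-186)*(-11)²) - 318605) = √((186/125 - 78/7 - 1/125*(-186)*121) - 318605) = √((186/125 - 78/7 + 22506/125) - 318605) = √(149094/875 - 318605) = √(-278630281/875) = I*√9752059835/175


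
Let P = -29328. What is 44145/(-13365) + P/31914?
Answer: -247025/58509 ≈ -4.2220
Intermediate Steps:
44145/(-13365) + P/31914 = 44145/(-13365) - 29328/31914 = 44145*(-1/13365) - 29328*1/31914 = -109/33 - 4888/5319 = -247025/58509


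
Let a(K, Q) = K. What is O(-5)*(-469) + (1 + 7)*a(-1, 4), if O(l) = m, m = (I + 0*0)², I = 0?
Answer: -8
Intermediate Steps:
m = 0 (m = (0 + 0*0)² = (0 + 0)² = 0² = 0)
O(l) = 0
O(-5)*(-469) + (1 + 7)*a(-1, 4) = 0*(-469) + (1 + 7)*(-1) = 0 + 8*(-1) = 0 - 8 = -8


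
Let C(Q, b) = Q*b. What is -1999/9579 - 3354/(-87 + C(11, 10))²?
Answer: -33185437/5067291 ≈ -6.5490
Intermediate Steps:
-1999/9579 - 3354/(-87 + C(11, 10))² = -1999/9579 - 3354/(-87 + 11*10)² = -1999*1/9579 - 3354/(-87 + 110)² = -1999/9579 - 3354/(23²) = -1999/9579 - 3354/529 = -33185437/5067291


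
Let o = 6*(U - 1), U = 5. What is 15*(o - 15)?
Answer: 135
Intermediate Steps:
o = 24 (o = 6*(5 - 1) = 6*4 = 24)
15*(o - 15) = 15*(24 - 15) = 15*9 = 135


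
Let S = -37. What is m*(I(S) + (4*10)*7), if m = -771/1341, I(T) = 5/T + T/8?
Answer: -6979349/44104 ≈ -158.25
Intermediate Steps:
I(T) = 5/T + T/8 (I(T) = 5/T + T*(⅛) = 5/T + T/8)
m = -257/447 (m = -771*1/1341 = -257/447 ≈ -0.57494)
m*(I(S) + (4*10)*7) = -257*((5/(-37) + (⅛)*(-37)) + (4*10)*7)/447 = -257*((5*(-1/37) - 37/8) + 40*7)/447 = -257*((-5/37 - 37/8) + 280)/447 = -257*(-1409/296 + 280)/447 = -257/447*81471/296 = -6979349/44104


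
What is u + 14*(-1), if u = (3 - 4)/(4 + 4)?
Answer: -113/8 ≈ -14.125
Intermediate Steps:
u = -1/8 ≈ -0.12500
u + 14*(-1) = -1/8 + 14*(-1) = -1/8 - 14 = -113/8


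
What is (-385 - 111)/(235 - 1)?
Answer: -248/117 ≈ -2.1197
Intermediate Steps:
(-385 - 111)/(235 - 1) = -496/234 = -496*1/234 = -248/117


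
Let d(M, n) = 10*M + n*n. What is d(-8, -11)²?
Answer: 1681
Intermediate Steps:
d(M, n) = n² + 10*M (d(M, n) = 10*M + n² = n² + 10*M)
d(-8, -11)² = ((-11)² + 10*(-8))² = (121 - 80)² = 41² = 1681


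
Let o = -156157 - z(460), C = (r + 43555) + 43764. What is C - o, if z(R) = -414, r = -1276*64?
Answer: 161398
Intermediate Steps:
r = -81664
C = 5655 (C = (-81664 + 43555) + 43764 = -38109 + 43764 = 5655)
o = -155743 (o = -156157 - 1*(-414) = -156157 + 414 = -155743)
C - o = 5655 - 1*(-155743) = 5655 + 155743 = 161398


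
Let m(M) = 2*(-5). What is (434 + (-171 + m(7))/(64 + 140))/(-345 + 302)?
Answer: -88355/8772 ≈ -10.072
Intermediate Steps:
m(M) = -10
(434 + (-171 + m(7))/(64 + 140))/(-345 + 302) = (434 + (-171 - 10)/(64 + 140))/(-345 + 302) = (434 - 181/204)/(-43) = (434 - 181*1/204)*(-1/43) = (434 - 181/204)*(-1/43) = (88355/204)*(-1/43) = -88355/8772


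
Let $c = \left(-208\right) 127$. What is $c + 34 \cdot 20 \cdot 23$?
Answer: $-10776$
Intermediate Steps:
$c = -26416$
$c + 34 \cdot 20 \cdot 23 = -26416 + 34 \cdot 20 \cdot 23 = -26416 + 680 \cdot 23 = -26416 + 15640 = -10776$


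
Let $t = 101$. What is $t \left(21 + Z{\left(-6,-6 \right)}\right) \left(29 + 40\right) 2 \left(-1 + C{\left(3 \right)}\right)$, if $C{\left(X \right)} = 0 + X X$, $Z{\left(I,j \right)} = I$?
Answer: $1672560$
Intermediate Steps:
$C{\left(X \right)} = X^{2}$ ($C{\left(X \right)} = 0 + X^{2} = X^{2}$)
$t \left(21 + Z{\left(-6,-6 \right)}\right) \left(29 + 40\right) 2 \left(-1 + C{\left(3 \right)}\right) = 101 \left(21 - 6\right) \left(29 + 40\right) 2 \left(-1 + 3^{2}\right) = 101 \cdot 15 \cdot 69 \cdot 2 \left(-1 + 9\right) = 101 \cdot 1035 \cdot 2 \cdot 8 = 104535 \cdot 16 = 1672560$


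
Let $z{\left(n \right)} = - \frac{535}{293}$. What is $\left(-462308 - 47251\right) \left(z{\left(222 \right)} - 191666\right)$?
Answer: $\frac{28616157255207}{293} \approx 9.7666 \cdot 10^{10}$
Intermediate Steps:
$z{\left(n \right)} = - \frac{535}{293}$ ($z{\left(n \right)} = \left(-535\right) \frac{1}{293} = - \frac{535}{293}$)
$\left(-462308 - 47251\right) \left(z{\left(222 \right)} - 191666\right) = \left(-462308 - 47251\right) \left(- \frac{535}{293} - 191666\right) = \left(-509559\right) \left(- \frac{56158673}{293}\right) = \frac{28616157255207}{293}$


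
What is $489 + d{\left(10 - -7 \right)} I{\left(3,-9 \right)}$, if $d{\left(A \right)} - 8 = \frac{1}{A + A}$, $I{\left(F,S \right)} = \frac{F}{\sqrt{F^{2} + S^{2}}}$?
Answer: $489 + \frac{273 \sqrt{10}}{340} \approx 491.54$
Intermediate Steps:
$I{\left(F,S \right)} = \frac{F}{\sqrt{F^{2} + S^{2}}}$
$d{\left(A \right)} = 8 + \frac{1}{2 A}$ ($d{\left(A \right)} = 8 + \frac{1}{A + A} = 8 + \frac{1}{2 A}$)
$489 + d{\left(10 - -7 \right)} I{\left(3,-9 \right)} = 489 + \left(8 + \frac{1}{2 \left(10 - -7\right)}\right) \frac{3}{\sqrt{3^{2} + \left(-9\right)^{2}}} = 489 + \left(8 + \frac{1}{2 \left(10 + 7\right)}\right) \frac{3}{\sqrt{9 + 81}} = 489 + \left(8 + \frac{1}{2 \cdot 17}\right) \frac{3}{3 \sqrt{10}} = 489 + \left(8 + \frac{1}{2} \cdot \frac{1}{17}\right) 3 \frac{\sqrt{10}}{30} = 489 + \left(8 + \frac{1}{34}\right) \frac{\sqrt{10}}{10} = 489 + \frac{273 \frac{\sqrt{10}}{10}}{34} = 489 + \frac{273 \sqrt{10}}{340}$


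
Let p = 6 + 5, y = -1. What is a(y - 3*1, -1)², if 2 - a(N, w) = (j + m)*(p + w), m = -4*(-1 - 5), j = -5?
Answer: 35344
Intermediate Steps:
m = 24 (m = -4*(-6) = 24)
p = 11
a(N, w) = -207 - 19*w (a(N, w) = 2 - (-5 + 24)*(11 + w) = 2 - 19*(11 + w) = 2 - (209 + 19*w) = 2 + (-209 - 19*w) = -207 - 19*w)
a(y - 3*1, -1)² = (-207 - 19*(-1))² = (-207 + 19)² = (-188)² = 35344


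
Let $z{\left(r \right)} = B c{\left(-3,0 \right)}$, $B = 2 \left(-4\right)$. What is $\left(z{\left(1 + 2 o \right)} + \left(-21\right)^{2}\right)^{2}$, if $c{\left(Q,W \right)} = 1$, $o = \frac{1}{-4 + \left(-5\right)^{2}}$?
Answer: $187489$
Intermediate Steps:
$o = \frac{1}{21}$ ($o = \frac{1}{-4 + 25} = \frac{1}{21} \approx 0.047619$)
$B = -8$
$z{\left(r \right)} = -8$ ($z{\left(r \right)} = \left(-8\right) 1 = -8$)
$\left(z{\left(1 + 2 o \right)} + \left(-21\right)^{2}\right)^{2} = \left(-8 + \left(-21\right)^{2}\right)^{2} = \left(-8 + 441\right)^{2} = 433^{2} = 187489$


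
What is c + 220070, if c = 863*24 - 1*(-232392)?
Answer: 473174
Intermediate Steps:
c = 253104 (c = 20712 + 232392 = 253104)
c + 220070 = 253104 + 220070 = 473174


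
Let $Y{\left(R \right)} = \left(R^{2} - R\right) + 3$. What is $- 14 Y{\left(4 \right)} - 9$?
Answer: $-219$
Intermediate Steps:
$Y{\left(R \right)} = 3 + R^{2} - R$
$- 14 Y{\left(4 \right)} - 9 = - 14 \left(3 + 4^{2} - 4\right) - 9 = - 14 \left(3 + 16 - 4\right) - 9 = \left(-14\right) 15 - 9 = -210 - 9 = -219$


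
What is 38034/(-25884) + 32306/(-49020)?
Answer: -18754411/8811345 ≈ -2.1284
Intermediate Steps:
38034/(-25884) + 32306/(-49020) = 38034*(-1/25884) + 32306*(-1/49020) = -2113/1438 - 16153/24510 = -18754411/8811345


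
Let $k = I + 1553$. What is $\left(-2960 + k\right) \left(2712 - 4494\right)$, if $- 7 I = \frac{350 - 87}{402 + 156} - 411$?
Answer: $\frac{74485719}{31} \approx 2.4028 \cdot 10^{6}$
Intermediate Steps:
$I = \frac{32725}{558}$ ($I = - \frac{\frac{350 - 87}{402 + 156} - 411}{7} = - \frac{\frac{263}{558} - 411}{7} = \left(- \frac{1}{7}\right) \left(- \frac{229075}{558}\right) = \frac{32725}{558} \approx 58.647$)
$k = \frac{899299}{558}$ ($k = \frac{32725}{558} + 1553 = \frac{899299}{558} \approx 1611.6$)
$\left(-2960 + k\right) \left(2712 - 4494\right) = \left(-2960 + \frac{899299}{558}\right) \left(2712 - 4494\right) = \left(- \frac{752381}{558}\right) \left(-1782\right) = \frac{74485719}{31}$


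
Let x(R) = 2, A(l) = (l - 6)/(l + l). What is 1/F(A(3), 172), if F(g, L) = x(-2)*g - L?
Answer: -1/173 ≈ -0.0057803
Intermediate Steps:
A(l) = (-6 + l)/(2*l) (A(l) = (-6 + l)/((2*l)) = (-6 + l)*(1/(2*l)) = (-6 + l)/(2*l))
F(g, L) = -L + 2*g (F(g, L) = 2*g - L = -L + 2*g)
1/F(A(3), 172) = 1/(-1*172 + 2*((½)*(-6 + 3)/3)) = 1/(-172 + 2*((½)*(⅓)*(-3))) = 1/(-172 + 2*(-½)) = 1/(-172 - 1) = 1/(-173) = -1/173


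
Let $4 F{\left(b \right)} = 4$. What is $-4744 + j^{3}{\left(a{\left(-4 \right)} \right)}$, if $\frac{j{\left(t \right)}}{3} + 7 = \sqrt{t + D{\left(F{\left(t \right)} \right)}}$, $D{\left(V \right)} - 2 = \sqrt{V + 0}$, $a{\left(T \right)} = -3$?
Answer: $-14005$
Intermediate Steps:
$F{\left(b \right)} = 1$ ($F{\left(b \right)} = \frac{1}{4} \cdot 4 = 1$)
$D{\left(V \right)} = 2 + \sqrt{V}$ ($D{\left(V \right)} = 2 + \sqrt{V + 0} = 2 + \sqrt{V}$)
$j{\left(t \right)} = -21 + 3 \sqrt{3 + t}$ ($j{\left(t \right)} = -21 + 3 \sqrt{t + \left(2 + \sqrt{1}\right)} = -21 + 3 \sqrt{t + \left(2 + 1\right)} = -21 + 3 \sqrt{t + 3} = -21 + 3 \sqrt{3 + t}$)
$-4744 + j^{3}{\left(a{\left(-4 \right)} \right)} = -4744 + \left(-21 + 3 \sqrt{3 - 3}\right)^{3} = -4744 + \left(-21 + 3 \sqrt{0}\right)^{3} = -4744 + \left(-21 + 3 \cdot 0\right)^{3} = -4744 + \left(-21 + 0\right)^{3} = -4744 + \left(-21\right)^{3} = -4744 - 9261 = -14005$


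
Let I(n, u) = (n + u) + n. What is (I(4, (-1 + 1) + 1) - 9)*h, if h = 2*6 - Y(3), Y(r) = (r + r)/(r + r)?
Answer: 0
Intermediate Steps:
Y(r) = 1 (Y(r) = (2*r)/((2*r)) = (2*r)*(1/(2*r)) = 1)
I(n, u) = u + 2*n
h = 11 (h = 2*6 - 1*1 = 12 - 1 = 11)
(I(4, (-1 + 1) + 1) - 9)*h = ((((-1 + 1) + 1) + 2*4) - 9)*11 = (((0 + 1) + 8) - 9)*11 = ((1 + 8) - 9)*11 = (9 - 9)*11 = 0*11 = 0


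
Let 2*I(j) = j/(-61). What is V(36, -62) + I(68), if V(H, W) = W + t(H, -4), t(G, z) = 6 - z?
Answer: -3206/61 ≈ -52.557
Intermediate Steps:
V(H, W) = 10 + W (V(H, W) = W + (6 - 1*(-4)) = W + (6 + 4) = W + 10 = 10 + W)
I(j) = -j/122 (I(j) = (j/(-61))/2 = (j*(-1/61))/2 = (-j/61)/2 = -j/122)
V(36, -62) + I(68) = (10 - 62) - 1/122*68 = -52 - 34/61 = -3206/61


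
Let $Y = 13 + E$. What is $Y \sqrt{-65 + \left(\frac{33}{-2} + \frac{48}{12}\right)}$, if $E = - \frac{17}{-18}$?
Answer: $\frac{251 i \sqrt{310}}{36} \approx 122.76 i$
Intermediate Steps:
$E = \frac{17}{18}$ ($E = \left(-17\right) \left(- \frac{1}{18}\right) = \frac{17}{18} \approx 0.94444$)
$Y = \frac{251}{18}$ ($Y = 13 + \frac{17}{18} = \frac{251}{18} \approx 13.944$)
$Y \sqrt{-65 + \left(\frac{33}{-2} + \frac{48}{12}\right)} = \frac{251 \sqrt{-65 + \left(\frac{33}{-2} + \frac{48}{12}\right)}}{18} = \frac{251 \sqrt{-65 + \left(33 \left(- \frac{1}{2}\right) + 48 \cdot \frac{1}{12}\right)}}{18} = \frac{251 \sqrt{-65 + \left(- \frac{33}{2} + 4\right)}}{18} = \frac{251 \sqrt{-65 - \frac{25}{2}}}{18} = \frac{251 \sqrt{- \frac{155}{2}}}{18} = \frac{251 \frac{i \sqrt{310}}{2}}{18} = \frac{251 i \sqrt{310}}{36}$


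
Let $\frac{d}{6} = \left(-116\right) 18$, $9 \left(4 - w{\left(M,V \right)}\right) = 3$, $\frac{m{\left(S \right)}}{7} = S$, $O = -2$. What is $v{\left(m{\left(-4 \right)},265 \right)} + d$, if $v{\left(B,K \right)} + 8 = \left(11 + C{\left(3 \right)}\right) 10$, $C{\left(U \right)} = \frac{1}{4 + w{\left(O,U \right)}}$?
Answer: $- \frac{285768}{23} \approx -12425.0$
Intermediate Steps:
$m{\left(S \right)} = 7 S$
$w{\left(M,V \right)} = \frac{11}{3}$ ($w{\left(M,V \right)} = 4 - \frac{1}{3} = \frac{11}{3}$)
$C{\left(U \right)} = \frac{3}{23}$ ($C{\left(U \right)} = \frac{1}{4 + \frac{11}{3}} = \frac{1}{\frac{23}{3}} = \frac{3}{23}$)
$v{\left(B,K \right)} = \frac{2376}{23}$ ($v{\left(B,K \right)} = -8 + \left(11 + \frac{3}{23}\right) 10 = -8 + \frac{256}{23} \cdot 10 = -8 + \frac{2560}{23} = \frac{2376}{23}$)
$d = -12528$ ($d = 6 \left(\left(-116\right) 18\right) = 6 \left(-2088\right) = -12528$)
$v{\left(m{\left(-4 \right)},265 \right)} + d = \frac{2376}{23} - 12528 = - \frac{285768}{23}$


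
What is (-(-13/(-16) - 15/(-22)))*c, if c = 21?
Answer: -5523/176 ≈ -31.381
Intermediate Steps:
(-(-13/(-16) - 15/(-22)))*c = -(-13/(-16) - 15/(-22))*21 = -(-13*(-1/16) - 15*(-1/22))*21 = -(13/16 + 15/22)*21 = -1*263/176*21 = -263/176*21 = -5523/176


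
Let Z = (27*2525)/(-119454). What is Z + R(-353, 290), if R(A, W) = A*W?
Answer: -4076191385/39818 ≈ -1.0237e+5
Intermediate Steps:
Z = -22725/39818 (Z = 68175*(-1/119454) = -22725/39818 ≈ -0.57072)
Z + R(-353, 290) = -22725/39818 - 353*290 = -22725/39818 - 102370 = -4076191385/39818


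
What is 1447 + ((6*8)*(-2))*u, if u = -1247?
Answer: 121159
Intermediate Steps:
1447 + ((6*8)*(-2))*u = 1447 + ((6*8)*(-2))*(-1247) = 1447 + (48*(-2))*(-1247) = 1447 - 96*(-1247) = 1447 + 119712 = 121159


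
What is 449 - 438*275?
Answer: -120001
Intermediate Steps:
449 - 438*275 = 449 - 120450 = -120001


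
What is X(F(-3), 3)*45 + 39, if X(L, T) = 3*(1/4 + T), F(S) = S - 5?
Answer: 1911/4 ≈ 477.75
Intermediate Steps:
F(S) = -5 + S
X(L, T) = ¾ + 3*T (X(L, T) = 3*(¼ + T) = ¾ + 3*T)
X(F(-3), 3)*45 + 39 = (¾ + 3*3)*45 + 39 = (¾ + 9)*45 + 39 = (39/4)*45 + 39 = 1755/4 + 39 = 1911/4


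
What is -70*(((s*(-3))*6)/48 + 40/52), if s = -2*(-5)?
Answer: 5425/26 ≈ 208.65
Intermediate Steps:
s = 10
-70*(((s*(-3))*6)/48 + 40/52) = -70*(((10*(-3))*6)/48 + 40/52) = -70*(-30*6*(1/48) + 40*(1/52)) = -70*(-180*1/48 + 10/13) = -70*(-15/4 + 10/13) = -70*(-155/52) = 5425/26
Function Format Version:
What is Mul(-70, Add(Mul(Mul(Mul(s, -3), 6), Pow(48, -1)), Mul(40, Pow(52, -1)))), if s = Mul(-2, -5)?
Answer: Rational(5425, 26) ≈ 208.65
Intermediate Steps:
s = 10
Mul(-70, Add(Mul(Mul(Mul(s, -3), 6), Pow(48, -1)), Mul(40, Pow(52, -1)))) = Mul(-70, Add(Mul(Mul(Mul(10, -3), 6), Pow(48, -1)), Mul(40, Pow(52, -1)))) = Mul(-70, Add(Mul(Mul(-30, 6), Rational(1, 48)), Mul(40, Rational(1, 52)))) = Mul(-70, Add(Mul(-180, Rational(1, 48)), Rational(10, 13))) = Mul(-70, Add(Rational(-15, 4), Rational(10, 13))) = Mul(-70, Rational(-155, 52)) = Rational(5425, 26)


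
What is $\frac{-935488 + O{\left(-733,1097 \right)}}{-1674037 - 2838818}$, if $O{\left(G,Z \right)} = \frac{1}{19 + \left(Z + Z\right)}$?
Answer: $\frac{2070234943}{9986948115} \approx 0.20729$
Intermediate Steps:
$O{\left(G,Z \right)} = \frac{1}{19 + 2 Z}$
$\frac{-935488 + O{\left(-733,1097 \right)}}{-1674037 - 2838818} = \frac{-935488 + \frac{1}{19 + 2 \cdot 1097}}{-1674037 - 2838818} = \frac{-935488 + \frac{1}{19 + 2194}}{-4512855} = \left(-935488 + \frac{1}{2213}\right) \left(- \frac{1}{4512855}\right) = \left(- \frac{2070234943}{2213}\right) \left(- \frac{1}{4512855}\right) = \frac{2070234943}{9986948115}$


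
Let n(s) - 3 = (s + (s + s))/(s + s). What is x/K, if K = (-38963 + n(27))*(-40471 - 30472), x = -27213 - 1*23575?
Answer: -101576/5527665731 ≈ -1.8376e-5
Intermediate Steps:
x = -50788 (x = -27213 - 23575 = -50788)
n(s) = 9/2 (n(s) = 3 + (s + (s + s))/(s + s) = 3 + (s + 2*s)/((2*s)) = 3 + (3*s)*(1/(2*s)) = 3 + 3/2 = 9/2)
K = 5527665731/2 (K = (-38963 + 9/2)*(-40471 - 30472) = -77917/2*(-70943) = 5527665731/2 ≈ 2.7638e+9)
x/K = -50788/5527665731/2 = -50788*2/5527665731 = -101576/5527665731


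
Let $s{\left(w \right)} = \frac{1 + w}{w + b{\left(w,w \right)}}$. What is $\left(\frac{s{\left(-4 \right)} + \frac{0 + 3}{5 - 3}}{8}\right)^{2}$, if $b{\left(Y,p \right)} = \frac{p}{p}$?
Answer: $\frac{25}{256} \approx 0.097656$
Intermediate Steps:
$b{\left(Y,p \right)} = 1$
$s{\left(w \right)} = 1$ ($s{\left(w \right)} = \frac{1 + w}{w + 1} = \frac{1 + w}{1 + w} = 1$)
$\left(\frac{s{\left(-4 \right)} + \frac{0 + 3}{5 - 3}}{8}\right)^{2} = \left(\frac{1 + \frac{0 + 3}{5 - 3}}{8}\right)^{2} = \left(\left(1 + \frac{3}{2}\right) \frac{1}{8}\right)^{2} = \left(\frac{5}{2} \cdot \frac{1}{8}\right)^{2} = \left(\frac{5}{16}\right)^{2} = \frac{25}{256}$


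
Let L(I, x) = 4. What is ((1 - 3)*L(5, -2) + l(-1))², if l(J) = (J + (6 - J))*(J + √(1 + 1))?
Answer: 268 - 168*√2 ≈ 30.412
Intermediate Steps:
l(J) = 6*J + 6*√2 (l(J) = 6*(J + √2) = 6*J + 6*√2)
((1 - 3)*L(5, -2) + l(-1))² = ((1 - 3)*4 + (6*(-1) + 6*√2))² = (-2*4 + (-6 + 6*√2))² = (-8 + (-6 + 6*√2))² = (-14 + 6*√2)²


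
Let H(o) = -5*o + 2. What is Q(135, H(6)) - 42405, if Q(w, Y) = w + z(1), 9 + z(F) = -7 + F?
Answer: -42285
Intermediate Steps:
z(F) = -16 + F (z(F) = -9 + (-7 + F) = -16 + F)
H(o) = 2 - 5*o
Q(w, Y) = -15 + w (Q(w, Y) = w + (-16 + 1) = w - 15 = -15 + w)
Q(135, H(6)) - 42405 = (-15 + 135) - 42405 = 120 - 42405 = -42285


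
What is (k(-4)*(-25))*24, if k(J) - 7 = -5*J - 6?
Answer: -12600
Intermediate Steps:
k(J) = 1 - 5*J (k(J) = 7 + (-5*J - 6) = 7 + (-6 - 5*J) = 1 - 5*J)
(k(-4)*(-25))*24 = ((1 - 5*(-4))*(-25))*24 = ((1 + 20)*(-25))*24 = (21*(-25))*24 = -525*24 = -12600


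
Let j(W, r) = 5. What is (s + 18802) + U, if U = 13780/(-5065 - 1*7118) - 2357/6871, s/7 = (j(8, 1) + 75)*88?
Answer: 5698979496515/83709393 ≈ 68081.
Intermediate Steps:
s = 49280 (s = 7*((5 + 75)*88) = 7*(80*88) = 7*7040 = 49280)
U = -123397711/83709393 (U = 13780/(-5065 - 7118) - 2357*1/6871 = 13780/(-12183) - 2357/6871 = 13780*(-1/12183) - 2357/6871 = -13780/12183 - 2357/6871 = -123397711/83709393 ≈ -1.4741)
(s + 18802) + U = (49280 + 18802) - 123397711/83709393 = 68082 - 123397711/83709393 = 5698979496515/83709393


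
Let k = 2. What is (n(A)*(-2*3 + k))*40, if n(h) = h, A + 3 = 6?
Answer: -480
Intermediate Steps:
A = 3 (A = -3 + 6 = 3)
(n(A)*(-2*3 + k))*40 = (3*(-2*3 + 2))*40 = (3*(-6 + 2))*40 = (3*(-4))*40 = -12*40 = -480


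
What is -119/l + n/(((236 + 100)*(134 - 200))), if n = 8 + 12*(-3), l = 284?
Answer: -23491/56232 ≈ -0.41775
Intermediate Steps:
n = -28 (n = 8 - 36 = -28)
-119/l + n/(((236 + 100)*(134 - 200))) = -119/284 - 28*1/((134 - 200)*(236 + 100)) = -119*1/284 - 28/(336*(-66)) = -119/284 - 28/(-22176) = -119/284 - 28*(-1/22176) = -119/284 + 1/792 = -23491/56232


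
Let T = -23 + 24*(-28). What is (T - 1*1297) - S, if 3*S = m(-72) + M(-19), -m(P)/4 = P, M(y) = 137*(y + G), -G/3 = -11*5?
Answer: -26266/3 ≈ -8755.3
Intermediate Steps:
T = -695 (T = -23 - 672 = -695)
G = 165 (G = -(-33)*5 = -3*(-55) = 165)
M(y) = 22605 + 137*y (M(y) = 137*(y + 165) = 137*(165 + y) = 22605 + 137*y)
m(P) = -4*P
S = 20290/3 (S = (-4*(-72) + (22605 + 137*(-19)))/3 = (288 + (22605 - 2603))/3 = (288 + 20002)/3 = (⅓)*20290 = 20290/3 ≈ 6763.3)
(T - 1*1297) - S = (-695 - 1*1297) - 1*20290/3 = (-695 - 1297) - 20290/3 = -1992 - 20290/3 = -26266/3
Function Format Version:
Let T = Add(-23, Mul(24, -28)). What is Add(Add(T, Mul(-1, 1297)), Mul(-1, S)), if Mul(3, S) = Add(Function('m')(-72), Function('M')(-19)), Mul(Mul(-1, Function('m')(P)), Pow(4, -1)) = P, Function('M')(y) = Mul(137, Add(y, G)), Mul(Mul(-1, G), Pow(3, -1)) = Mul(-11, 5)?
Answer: Rational(-26266, 3) ≈ -8755.3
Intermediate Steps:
T = -695 (T = Add(-23, -672) = -695)
G = 165 (G = Mul(-3, Mul(-11, 5)) = Mul(-3, -55) = 165)
Function('M')(y) = Add(22605, Mul(137, y)) (Function('M')(y) = Mul(137, Add(y, 165)) = Mul(137, Add(165, y)) = Add(22605, Mul(137, y)))
Function('m')(P) = Mul(-4, P)
S = Rational(20290, 3) (S = Mul(Rational(1, 3), Add(Mul(-4, -72), Add(22605, Mul(137, -19)))) = Mul(Rational(1, 3), Add(288, Add(22605, -2603))) = Mul(Rational(1, 3), Add(288, 20002)) = Mul(Rational(1, 3), 20290) = Rational(20290, 3) ≈ 6763.3)
Add(Add(T, Mul(-1, 1297)), Mul(-1, S)) = Add(Add(-695, Mul(-1, 1297)), Mul(-1, Rational(20290, 3))) = Add(Add(-695, -1297), Rational(-20290, 3)) = Add(-1992, Rational(-20290, 3)) = Rational(-26266, 3)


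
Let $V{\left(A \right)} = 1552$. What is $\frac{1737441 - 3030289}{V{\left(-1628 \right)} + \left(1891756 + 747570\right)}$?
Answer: $- \frac{646424}{1320439} \approx -0.48955$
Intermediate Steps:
$\frac{1737441 - 3030289}{V{\left(-1628 \right)} + \left(1891756 + 747570\right)} = \frac{1737441 - 3030289}{1552 + \left(1891756 + 747570\right)} = - \frac{1292848}{1552 + 2639326} = - \frac{1292848}{2640878} = \left(-1292848\right) \frac{1}{2640878} = - \frac{646424}{1320439}$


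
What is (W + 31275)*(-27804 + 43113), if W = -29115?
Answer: 33067440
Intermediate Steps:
(W + 31275)*(-27804 + 43113) = (-29115 + 31275)*(-27804 + 43113) = 2160*15309 = 33067440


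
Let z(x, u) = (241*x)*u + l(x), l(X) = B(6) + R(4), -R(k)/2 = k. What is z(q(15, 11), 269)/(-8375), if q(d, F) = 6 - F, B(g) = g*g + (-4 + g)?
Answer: 64823/1675 ≈ 38.700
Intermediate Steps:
R(k) = -2*k
B(g) = -4 + g + g² (B(g) = g² + (-4 + g) = -4 + g + g²)
l(X) = 30 (l(X) = (-4 + 6 + 6²) - 2*4 = (-4 + 6 + 36) - 8 = 38 - 8 = 30)
z(x, u) = 30 + 241*u*x (z(x, u) = (241*x)*u + 30 = 241*u*x + 30 = 30 + 241*u*x)
z(q(15, 11), 269)/(-8375) = (30 + 241*269*(6 - 1*11))/(-8375) = (30 + 241*269*(6 - 11))*(-1/8375) = (30 + 241*269*(-5))*(-1/8375) = (30 - 324145)*(-1/8375) = -324115*(-1/8375) = 64823/1675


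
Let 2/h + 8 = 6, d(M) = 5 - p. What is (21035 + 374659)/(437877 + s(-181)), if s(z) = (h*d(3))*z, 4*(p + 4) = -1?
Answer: 1582776/1758205 ≈ 0.90022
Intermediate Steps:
p = -17/4 (p = -4 + (¼)*(-1) = -4 - ¼ = -17/4 ≈ -4.2500)
d(M) = 37/4 (d(M) = 5 - 1*(-17/4) = 5 + 17/4 = 37/4)
h = -1 (h = 2/(-8 + 6) = 2/(-2) = 2*(-½) = -1)
s(z) = -37*z/4 (s(z) = (-1*37/4)*z = -37*z/4)
(21035 + 374659)/(437877 + s(-181)) = (21035 + 374659)/(437877 - 37/4*(-181)) = 395694/(437877 + 6697/4) = 395694/(1758205/4) = 395694*(4/1758205) = 1582776/1758205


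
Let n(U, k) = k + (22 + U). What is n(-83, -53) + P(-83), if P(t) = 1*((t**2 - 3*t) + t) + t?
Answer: 6858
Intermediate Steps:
n(U, k) = 22 + U + k
P(t) = t**2 - t (P(t) = 1*(t**2 - 2*t) + t = (t**2 - 2*t) + t = t**2 - t)
n(-83, -53) + P(-83) = (22 - 83 - 53) - 83*(-1 - 83) = -114 - 83*(-84) = -114 + 6972 = 6858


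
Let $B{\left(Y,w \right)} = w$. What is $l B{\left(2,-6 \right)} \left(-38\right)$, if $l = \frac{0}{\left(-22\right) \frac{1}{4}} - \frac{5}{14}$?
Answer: $- \frac{570}{7} \approx -81.429$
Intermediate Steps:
$l = - \frac{5}{14}$ ($l = \frac{0}{\left(-22\right) \frac{1}{4}} - \frac{5}{14} = \frac{0}{- \frac{11}{2}} - \frac{5}{14} = 0 \left(- \frac{2}{11}\right) - \frac{5}{14} = 0 - \frac{5}{14} = - \frac{5}{14} \approx -0.35714$)
$l B{\left(2,-6 \right)} \left(-38\right) = \left(- \frac{5}{14}\right) \left(-6\right) \left(-38\right) = \frac{15}{7} \left(-38\right) = - \frac{570}{7}$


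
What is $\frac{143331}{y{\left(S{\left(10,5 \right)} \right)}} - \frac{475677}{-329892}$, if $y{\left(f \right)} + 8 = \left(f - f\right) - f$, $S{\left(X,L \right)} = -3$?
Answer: $- \frac{15760457289}{549820} \approx -28665.0$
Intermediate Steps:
$y{\left(f \right)} = -8 - f$ ($y{\left(f \right)} = -8 + \left(\left(f - f\right) - f\right) = -8 + \left(0 - f\right) = -8 - f$)
$\frac{143331}{y{\left(S{\left(10,5 \right)} \right)}} - \frac{475677}{-329892} = \frac{143331}{-8 - -3} - \frac{475677}{-329892} = \frac{143331}{-8 + 3} - - \frac{158559}{109964} = \frac{143331}{-5} + \frac{158559}{109964} = 143331 \left(- \frac{1}{5}\right) + \frac{158559}{109964} = - \frac{143331}{5} + \frac{158559}{109964} = - \frac{15760457289}{549820}$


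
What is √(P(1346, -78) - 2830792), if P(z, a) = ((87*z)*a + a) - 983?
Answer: I*√11965809 ≈ 3459.2*I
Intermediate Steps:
P(z, a) = -983 + a + 87*a*z (P(z, a) = (87*a*z + a) - 983 = (a + 87*a*z) - 983 = -983 + a + 87*a*z)
√(P(1346, -78) - 2830792) = √((-983 - 78 + 87*(-78)*1346) - 2830792) = √((-983 - 78 - 9133956) - 2830792) = √(-9135017 - 2830792) = √(-11965809) = I*√11965809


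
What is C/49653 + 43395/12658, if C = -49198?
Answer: 1531943651/628507674 ≈ 2.4374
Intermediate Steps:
C/49653 + 43395/12658 = -49198/49653 + 43395/12658 = 1531943651/628507674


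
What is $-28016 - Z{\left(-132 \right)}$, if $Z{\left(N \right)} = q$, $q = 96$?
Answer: $-28112$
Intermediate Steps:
$Z{\left(N \right)} = 96$
$-28016 - Z{\left(-132 \right)} = -28016 - 96 = -28112$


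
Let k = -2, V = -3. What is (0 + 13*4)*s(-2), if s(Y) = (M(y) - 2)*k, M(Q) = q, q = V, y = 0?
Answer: 520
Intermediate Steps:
q = -3
M(Q) = -3
s(Y) = 10 (s(Y) = (-3 - 2)*(-2) = -5*(-2) = 10)
(0 + 13*4)*s(-2) = (0 + 13*4)*10 = (0 + 52)*10 = 52*10 = 520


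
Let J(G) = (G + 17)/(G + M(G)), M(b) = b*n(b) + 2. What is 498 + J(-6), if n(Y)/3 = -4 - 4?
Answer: 69731/140 ≈ 498.08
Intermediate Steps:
n(Y) = -24 (n(Y) = 3*(-4 - 4) = 3*(-8) = -24)
M(b) = 2 - 24*b (M(b) = b*(-24) + 2 = -24*b + 2 = 2 - 24*b)
J(G) = (17 + G)/(2 - 23*G) (J(G) = (G + 17)/(G + (2 - 24*G)) = (17 + G)/(2 - 23*G))
498 + J(-6) = 498 + (17 - 6)/(2 - 23*(-6)) = 498 + 11/(2 + 138) = 498 + 11/140 = 69731/140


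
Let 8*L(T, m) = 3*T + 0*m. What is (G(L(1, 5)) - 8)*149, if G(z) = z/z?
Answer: -1043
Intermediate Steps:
L(T, m) = 3*T/8 (L(T, m) = (3*T + 0*m)/8 = (3*T + 0)/8 = (3*T)/8 = 3*T/8)
G(z) = 1
(G(L(1, 5)) - 8)*149 = (1 - 8)*149 = -7*149 = -1043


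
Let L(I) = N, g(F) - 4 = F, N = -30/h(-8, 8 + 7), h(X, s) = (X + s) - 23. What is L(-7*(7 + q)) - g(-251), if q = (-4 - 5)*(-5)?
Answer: 1991/8 ≈ 248.88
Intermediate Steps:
q = 45 (q = -9*(-5) = 45)
h(X, s) = -23 + X + s
N = 15/8 (N = -30/(-23 - 8 + (8 + 7)) = -30/(-23 - 8 + 15) = -30/(-16) = -30*(-1/16) = 15/8 ≈ 1.8750)
g(F) = 4 + F
L(I) = 15/8
L(-7*(7 + q)) - g(-251) = 15/8 - (4 - 251) = 15/8 - 1*(-247) = 15/8 + 247 = 1991/8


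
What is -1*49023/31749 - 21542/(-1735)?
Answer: 199627351/18361505 ≈ 10.872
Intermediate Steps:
-1*49023/31749 - 21542/(-1735) = -49023*1/31749 - 21542*(-1/1735) = -16341/10583 + 21542/1735 = 199627351/18361505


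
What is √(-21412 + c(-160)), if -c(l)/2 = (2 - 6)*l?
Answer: 2*I*√5673 ≈ 150.64*I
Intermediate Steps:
c(l) = 8*l (c(l) = -2*(2 - 6)*l = -(-8)*l = 8*l)
√(-21412 + c(-160)) = √(-21412 + 8*(-160)) = √(-21412 - 1280) = √(-22692) = 2*I*√5673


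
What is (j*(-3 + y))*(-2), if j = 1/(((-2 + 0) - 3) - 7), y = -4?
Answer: -7/6 ≈ -1.1667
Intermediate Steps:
j = -1/12 (j = 1/((-2 - 3) - 7) = 1/(-5 - 7) = 1/(-12) = -1/12 ≈ -0.083333)
(j*(-3 + y))*(-2) = -(-3 - 4)/12*(-2) = -1/12*(-7)*(-2) = (7/12)*(-2) = -7/6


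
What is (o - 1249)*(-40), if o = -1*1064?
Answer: 92520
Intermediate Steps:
o = -1064
(o - 1249)*(-40) = (-1064 - 1249)*(-40) = -2313*(-40) = 92520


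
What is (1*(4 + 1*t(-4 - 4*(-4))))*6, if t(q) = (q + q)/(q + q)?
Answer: 30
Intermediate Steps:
t(q) = 1 (t(q) = (2*q)/((2*q)) = (2*q)*(1/(2*q)) = 1)
(1*(4 + 1*t(-4 - 4*(-4))))*6 = (1*(4 + 1*1))*6 = (1*(4 + 1))*6 = (1*5)*6 = 5*6 = 30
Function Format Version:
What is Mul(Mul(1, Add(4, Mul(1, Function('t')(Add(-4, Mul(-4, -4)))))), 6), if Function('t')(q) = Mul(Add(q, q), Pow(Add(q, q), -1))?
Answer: 30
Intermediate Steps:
Function('t')(q) = 1 (Function('t')(q) = Mul(Mul(2, q), Pow(Mul(2, q), -1)) = Mul(Mul(2, q), Mul(Rational(1, 2), Pow(q, -1))) = 1)
Mul(Mul(1, Add(4, Mul(1, Function('t')(Add(-4, Mul(-4, -4)))))), 6) = Mul(Mul(1, Add(4, Mul(1, 1))), 6) = Mul(Mul(1, Add(4, 1)), 6) = Mul(Mul(1, 5), 6) = Mul(5, 6) = 30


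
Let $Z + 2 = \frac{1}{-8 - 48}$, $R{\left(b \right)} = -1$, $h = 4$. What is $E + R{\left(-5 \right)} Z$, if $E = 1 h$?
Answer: $\frac{337}{56} \approx 6.0179$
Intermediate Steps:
$E = 4$ ($E = 1 \cdot 4 = 4$)
$Z = - \frac{113}{56}$ ($Z = -2 + \frac{1}{-8 - 48} = -2 + \frac{1}{-56} = -2 - \frac{1}{56} = - \frac{113}{56} \approx -2.0179$)
$E + R{\left(-5 \right)} Z = 4 - - \frac{113}{56} = 4 + \frac{113}{56} = \frac{337}{56}$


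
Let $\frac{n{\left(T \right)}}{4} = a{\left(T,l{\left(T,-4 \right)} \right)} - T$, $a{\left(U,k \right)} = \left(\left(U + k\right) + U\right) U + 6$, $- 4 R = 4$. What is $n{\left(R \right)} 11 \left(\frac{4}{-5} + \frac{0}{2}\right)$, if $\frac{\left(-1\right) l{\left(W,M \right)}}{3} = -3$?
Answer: $0$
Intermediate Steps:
$l{\left(W,M \right)} = 9$ ($l{\left(W,M \right)} = \left(-3\right) \left(-3\right) = 9$)
$R = -1$ ($R = \left(- \frac{1}{4}\right) 4 = -1$)
$a{\left(U,k \right)} = 6 + U \left(k + 2 U\right)$ ($a{\left(U,k \right)} = \left(k + 2 U\right) U + 6 = U \left(k + 2 U\right) + 6 = 6 + U \left(k + 2 U\right)$)
$n{\left(T \right)} = 24 + 8 T^{2} + 32 T$ ($n{\left(T \right)} = 4 \left(\left(6 + 2 T^{2} + T 9\right) - T\right) = 4 \left(\left(6 + 2 T^{2} + 9 T\right) - T\right) = 4 \left(6 + 2 T^{2} + 8 T\right) = 24 + 8 T^{2} + 32 T$)
$n{\left(R \right)} 11 \left(\frac{4}{-5} + \frac{0}{2}\right) = \left(24 + 8 \left(-1\right)^{2} + 32 \left(-1\right)\right) 11 \left(\frac{4}{-5} + \frac{0}{2}\right) = \left(24 + 8 \cdot 1 - 32\right) 11 \left(4 \left(- \frac{1}{5}\right) + 0 \cdot \frac{1}{2}\right) = \left(24 + 8 - 32\right) 11 \left(- \frac{4}{5} + 0\right) = 0 \cdot 11 \left(- \frac{4}{5}\right) = 0 \left(- \frac{4}{5}\right) = 0$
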